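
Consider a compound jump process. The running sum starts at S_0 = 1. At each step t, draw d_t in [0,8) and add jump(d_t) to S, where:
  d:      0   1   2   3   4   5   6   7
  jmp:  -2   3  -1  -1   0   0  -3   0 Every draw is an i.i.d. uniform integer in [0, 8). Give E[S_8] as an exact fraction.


Outcome values over d=0..7: [-2, 3, -1, -1, 0, 0, -3, 0]
Σy = -4, Σy² = 24, M = 8
μ = -4/8 = -1/2,  σ² = 24/8 − (-1/2)² = 11/4
E[S_8] = 1 + 8·(-1/2) = -3

-3


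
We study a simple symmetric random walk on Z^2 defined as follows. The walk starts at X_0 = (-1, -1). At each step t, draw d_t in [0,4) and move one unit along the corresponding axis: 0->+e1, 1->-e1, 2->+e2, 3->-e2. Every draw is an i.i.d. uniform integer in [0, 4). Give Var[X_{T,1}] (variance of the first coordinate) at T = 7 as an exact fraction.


Outcome values over d=0..3: [1, -1, 0, 0]
Σy = 0, Σy² = 2, M = 4
μ = 0/4 = 0,  σ² = 2/4 − (0)² = 1/2
Independent increments: Var[X_7] = 7·σ² = 7·(1/2) = 7/2

7/2


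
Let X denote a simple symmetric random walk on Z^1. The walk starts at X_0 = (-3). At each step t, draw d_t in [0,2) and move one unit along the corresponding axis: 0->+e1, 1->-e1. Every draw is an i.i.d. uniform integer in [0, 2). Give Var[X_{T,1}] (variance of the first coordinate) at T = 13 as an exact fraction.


Outcome values over d=0..1: [1, -1]
Σy = 0, Σy² = 2, M = 2
μ = 0/2 = 0,  σ² = 2/2 − (0)² = 1
Independent increments: Var[X_13] = 13·σ² = 13·(1) = 13

13


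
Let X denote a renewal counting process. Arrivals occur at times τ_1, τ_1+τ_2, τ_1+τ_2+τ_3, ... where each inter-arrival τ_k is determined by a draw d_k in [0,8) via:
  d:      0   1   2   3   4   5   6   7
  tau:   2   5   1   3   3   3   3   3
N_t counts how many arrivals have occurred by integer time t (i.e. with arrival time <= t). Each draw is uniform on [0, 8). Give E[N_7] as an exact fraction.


Inter-arrival values over d=0..7: [2, 5, 1, 3, 3, 3, 3, 3]
Each d has probability 1/8, so the pmf of τ is: f(1) = 1/8, f(2) = 1/8, f(3) = 5/8, f(5) = 1/8
Renewal equation for m(n) = E[N_n]: condition on τ_1 = k (if k <= n, one arrival plus a fresh copy on the remaining n−k steps): m(n) = F(n) + Σ_{k<=n} f(k)·m(n−k), where F(n) = P(τ <= n) and m(0) = 0
m(1) = F(1) = 1/8
m(2) = F(2) + f(1)·m(1) = 1/4 + 1/8·1/8 = 17/64
m(3) = F(3) + f(1)·m(2) + f(2)·m(1) = 7/8 + 1/8·17/64 + 1/8·1/8 = 473/512
m(4) = F(4) + f(1)·m(3) + f(2)·m(2) + f(3)·m(1) = 7/8 + 1/8·473/512 + 1/8·17/64 + 5/8·1/8 = 4513/4096
m(5) = F(5) + f(1)·m(4) + f(2)·m(3) + f(3)·m(2) = 1 + 1/8·4513/4096 + 1/8·473/512 + 5/8·17/64 = 46505/32768
m(6) = F(6) + f(1)·m(5) + f(2)·m(4) + f(3)·m(3) + f(5)·m(1) = 1 + 1/8·46505/32768 + 1/8·4513/4096 + 5/8·473/512 + 1/8·1/8 = 500209/262144
m(7) = F(7) + f(1)·m(6) + f(2)·m(5) + f(3)·m(4) + f(5)·m(2) = 1 + 1/8·500209/262144 + 1/8·46505/32768 + 5/8·4513/4096 + 1/8·17/64 = 4483193/2097152
E[N_7] = m(7) = 4483193/2097152

4483193/2097152


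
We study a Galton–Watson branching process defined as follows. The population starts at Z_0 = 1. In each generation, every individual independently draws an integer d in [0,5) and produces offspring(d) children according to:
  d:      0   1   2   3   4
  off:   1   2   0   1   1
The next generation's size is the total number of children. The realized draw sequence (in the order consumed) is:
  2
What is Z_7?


gen 0: Z_0=1, draws=[2], offspring=[0], Z_1=0
gen 1: Z_1=0, draws=[], offspring=[], Z_2=0
gen 2: Z_2=0, draws=[], offspring=[], Z_3=0
gen 3: Z_3=0, draws=[], offspring=[], Z_4=0
gen 4: Z_4=0, draws=[], offspring=[], Z_5=0
gen 5: Z_5=0, draws=[], offspring=[], Z_6=0
gen 6: Z_6=0, draws=[], offspring=[], Z_7=0

0


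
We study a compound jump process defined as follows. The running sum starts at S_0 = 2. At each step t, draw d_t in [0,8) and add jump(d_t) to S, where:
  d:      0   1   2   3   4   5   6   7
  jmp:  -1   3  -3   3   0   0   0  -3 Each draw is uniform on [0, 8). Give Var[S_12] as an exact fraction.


885/16

Outcome values over d=0..7: [-1, 3, -3, 3, 0, 0, 0, -3]
Σy = -1, Σy² = 37, M = 8
μ = -1/8 = -1/8,  σ² = 37/8 − (-1/8)² = 295/64
Independent increments: Var[S_12] = 12·σ² = 12·(295/64) = 885/16


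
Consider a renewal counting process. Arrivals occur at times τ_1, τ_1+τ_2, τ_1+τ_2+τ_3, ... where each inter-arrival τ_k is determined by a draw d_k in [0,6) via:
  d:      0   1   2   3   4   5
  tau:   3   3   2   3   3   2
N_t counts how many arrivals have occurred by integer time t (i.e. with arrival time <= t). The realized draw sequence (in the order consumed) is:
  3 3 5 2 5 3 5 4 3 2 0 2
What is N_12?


5

draw d_1=3: τ_1=3, arrival time A_1=3
draw d_2=3: τ_2=3, arrival time A_2=6
draw d_3=5: τ_3=2, arrival time A_3=8
draw d_4=2: τ_4=2, arrival time A_4=10
draw d_5=5: τ_5=2, arrival time A_5=12
draw d_6=3: τ_6=3, arrival time A_6=15
draw d_7=5: τ_7=2, arrival time A_7=17
draw d_8=4: τ_8=3, arrival time A_8=20
draw d_9=3: τ_9=3, arrival time A_9=23
draw d_10=2: τ_10=2, arrival time A_10=25
draw d_11=0: τ_11=3, arrival time A_11=28
draw d_12=2: τ_12=2, arrival time A_12=30
N_t over t=0..12: 0:0 1:0 2:0 3:1 4:1 5:1 6:2 7:2 8:3 9:3 10:4 11:4 12:5


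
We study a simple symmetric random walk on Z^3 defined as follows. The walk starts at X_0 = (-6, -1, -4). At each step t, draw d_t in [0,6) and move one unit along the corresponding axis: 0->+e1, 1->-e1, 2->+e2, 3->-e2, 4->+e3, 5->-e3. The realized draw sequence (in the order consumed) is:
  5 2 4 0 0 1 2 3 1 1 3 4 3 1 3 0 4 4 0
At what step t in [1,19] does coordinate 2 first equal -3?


t=0: X=(-6, -1, -4), d=5 → -e3, X_1=(-6, -1, -5)
t=1: X=(-6, -1, -5), d=2 → +e2, X_2=(-6, 0, -5)
t=2: X=(-6, 0, -5), d=4 → +e3, X_3=(-6, 0, -4)
t=3: X=(-6, 0, -4), d=0 → +e1, X_4=(-5, 0, -4)
t=4: X=(-5, 0, -4), d=0 → +e1, X_5=(-4, 0, -4)
t=5: X=(-4, 0, -4), d=1 → -e1, X_6=(-5, 0, -4)
t=6: X=(-5, 0, -4), d=2 → +e2, X_7=(-5, 1, -4)
t=7: X=(-5, 1, -4), d=3 → -e2, X_8=(-5, 0, -4)
t=8: X=(-5, 0, -4), d=1 → -e1, X_9=(-6, 0, -4)
t=9: X=(-6, 0, -4), d=1 → -e1, X_10=(-7, 0, -4)
t=10: X=(-7, 0, -4), d=3 → -e2, X_11=(-7, -1, -4)
t=11: X=(-7, -1, -4), d=4 → +e3, X_12=(-7, -1, -3)
t=12: X=(-7, -1, -3), d=3 → -e2, X_13=(-7, -2, -3)
t=13: X=(-7, -2, -3), d=1 → -e1, X_14=(-8, -2, -3)
t=14: X=(-8, -2, -3), d=3 → -e2, X_15=(-8, -3, -3)
t=15: X=(-8, -3, -3), d=0 → +e1, X_16=(-7, -3, -3)
t=16: X=(-7, -3, -3), d=4 → +e3, X_17=(-7, -3, -2)
t=17: X=(-7, -3, -2), d=4 → +e3, X_18=(-7, -3, -1)
t=18: X=(-7, -3, -1), d=0 → +e1, X_19=(-6, -3, -1)

15


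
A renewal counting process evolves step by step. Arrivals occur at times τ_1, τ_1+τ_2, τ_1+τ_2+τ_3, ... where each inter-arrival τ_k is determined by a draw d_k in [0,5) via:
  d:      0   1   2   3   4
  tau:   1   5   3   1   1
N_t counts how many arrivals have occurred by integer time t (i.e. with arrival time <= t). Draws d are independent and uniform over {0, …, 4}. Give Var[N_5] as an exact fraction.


15159246/9765625

Inter-arrival values over d=0..4: [1, 5, 3, 1, 1]
Each d has probability 1/5, so the pmf of τ is: f(1) = 3/5, f(3) = 1/5, f(5) = 1/5
Let p_n(j) = P(N_n = j), with p_0 = [1]. Condition on τ_1: p_n(0) = P(τ > n), and for j >= 1, p_n(j) = Σ_{k<=n} f(k)·p_{n−k}(j−1)
p_1 = [2/5, 3/5]  (j = 0..1)
p_2 = [2/5, 6/25, 9/25]  (j = 0..2)
p_3 = [1/5, 11/25, 18/125, 27/125]  (j = 0..3)
p_4 = [1/5, 1/5, 48/125, 54/625, 81/625]  (j = 0..4)
p_5 = [0, 2/5, 21/125, 189/625, 162/3125, 243/3125]  (j = 0..5)
E[N_5] = Σ j·p_5(j) = 6998/3125;  E[N_5²] = Σ j²·p_5(j) = 20522/3125
Var[N_5] = 20522/3125 − (6998/3125)² = 15159246/9765625


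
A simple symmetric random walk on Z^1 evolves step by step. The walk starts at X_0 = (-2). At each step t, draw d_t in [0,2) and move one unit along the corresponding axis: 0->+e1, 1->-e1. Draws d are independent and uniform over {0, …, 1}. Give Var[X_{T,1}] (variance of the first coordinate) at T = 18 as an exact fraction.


18

Outcome values over d=0..1: [1, -1]
Σy = 0, Σy² = 2, M = 2
μ = 0/2 = 0,  σ² = 2/2 − (0)² = 1
Independent increments: Var[X_18] = 18·σ² = 18·(1) = 18


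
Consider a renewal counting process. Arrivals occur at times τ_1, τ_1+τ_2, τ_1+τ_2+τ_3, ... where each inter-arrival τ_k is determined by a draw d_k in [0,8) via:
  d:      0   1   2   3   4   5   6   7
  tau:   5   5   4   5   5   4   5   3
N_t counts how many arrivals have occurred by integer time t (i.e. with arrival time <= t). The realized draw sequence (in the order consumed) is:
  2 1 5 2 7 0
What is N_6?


draw d_1=2: τ_1=4, arrival time A_1=4
draw d_2=1: τ_2=5, arrival time A_2=9
draw d_3=5: τ_3=4, arrival time A_3=13
draw d_4=2: τ_4=4, arrival time A_4=17
draw d_5=7: τ_5=3, arrival time A_5=20
draw d_6=0: τ_6=5, arrival time A_6=25
N_t over t=0..6: 0:0 1:0 2:0 3:0 4:1 5:1 6:1

1


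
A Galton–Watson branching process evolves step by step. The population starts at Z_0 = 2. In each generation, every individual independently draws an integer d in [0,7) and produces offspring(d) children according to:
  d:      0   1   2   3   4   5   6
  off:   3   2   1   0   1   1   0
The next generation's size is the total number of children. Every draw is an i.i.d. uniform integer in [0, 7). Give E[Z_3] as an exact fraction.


1024/343

Outcome values over d=0..6: [3, 2, 1, 0, 1, 1, 0]
Σy = 8, Σy² = 16, M = 7
μ = 8/7 = 8/7,  σ² = 16/7 − (8/7)² = 48/49
E[Z_0] = 2
E[Z_1] = 8/7·E[Z_0] = 16/7
E[Z_2] = 8/7·E[Z_1] = 128/49
E[Z_3] = 8/7·E[Z_2] = 1024/343


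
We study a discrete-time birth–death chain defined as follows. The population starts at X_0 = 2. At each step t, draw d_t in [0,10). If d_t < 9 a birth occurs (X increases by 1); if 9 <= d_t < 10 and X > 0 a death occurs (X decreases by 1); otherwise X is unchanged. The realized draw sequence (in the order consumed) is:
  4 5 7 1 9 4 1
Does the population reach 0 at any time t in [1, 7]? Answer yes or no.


t=0: X=2, d=4 → birth, X_1=3
t=1: X=3, d=5 → birth, X_2=4
t=2: X=4, d=7 → birth, X_3=5
t=3: X=5, d=1 → birth, X_4=6
t=4: X=6, d=9 → death, X_5=5
t=5: X=5, d=4 → birth, X_6=6
t=6: X=6, d=1 → birth, X_7=7

no


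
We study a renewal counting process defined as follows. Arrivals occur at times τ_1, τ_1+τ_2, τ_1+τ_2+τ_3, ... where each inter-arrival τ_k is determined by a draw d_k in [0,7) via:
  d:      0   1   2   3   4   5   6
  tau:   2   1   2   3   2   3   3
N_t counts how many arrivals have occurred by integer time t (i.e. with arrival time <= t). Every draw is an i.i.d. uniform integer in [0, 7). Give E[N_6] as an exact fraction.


Inter-arrival values over d=0..6: [2, 1, 2, 3, 2, 3, 3]
Each d has probability 1/7, so the pmf of τ is: f(1) = 1/7, f(2) = 3/7, f(3) = 3/7
Renewal equation for m(n) = E[N_n]: condition on τ_1 = k (if k <= n, one arrival plus a fresh copy on the remaining n−k steps): m(n) = F(n) + Σ_{k<=n} f(k)·m(n−k), where F(n) = P(τ <= n) and m(0) = 0
m(1) = F(1) = 1/7
m(2) = F(2) + f(1)·m(1) = 4/7 + 1/7·1/7 = 29/49
m(3) = F(3) + f(1)·m(2) + f(2)·m(1) = 1 + 1/7·29/49 + 3/7·1/7 = 393/343
m(4) = F(4) + f(1)·m(3) + f(2)·m(2) + f(3)·m(1) = 1 + 1/7·393/343 + 3/7·29/49 + 3/7·1/7 = 3550/2401
m(5) = F(5) + f(1)·m(4) + f(2)·m(3) + f(3)·m(2) = 1 + 1/7·3550/2401 + 3/7·393/343 + 3/7·29/49 = 32873/16807
m(6) = F(6) + f(1)·m(5) + f(2)·m(4) + f(3)·m(3) = 1 + 1/7·32873/16807 + 3/7·3550/2401 + 3/7·393/343 = 282843/117649
E[N_6] = m(6) = 282843/117649

282843/117649


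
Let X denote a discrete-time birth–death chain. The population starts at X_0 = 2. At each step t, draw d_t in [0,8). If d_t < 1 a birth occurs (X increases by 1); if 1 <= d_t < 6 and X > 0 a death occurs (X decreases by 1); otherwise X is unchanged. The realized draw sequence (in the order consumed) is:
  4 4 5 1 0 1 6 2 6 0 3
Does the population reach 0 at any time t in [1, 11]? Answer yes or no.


t=0: X=2, d=4 → death, X_1=1
t=1: X=1, d=4 → death, X_2=0
t=2: X=0, d=5 → hold, X_3=0
t=3: X=0, d=1 → hold, X_4=0
t=4: X=0, d=0 → birth, X_5=1
t=5: X=1, d=1 → death, X_6=0
t=6: X=0, d=6 → hold, X_7=0
t=7: X=0, d=2 → hold, X_8=0
t=8: X=0, d=6 → hold, X_9=0
t=9: X=0, d=0 → birth, X_10=1
t=10: X=1, d=3 → death, X_11=0

yes


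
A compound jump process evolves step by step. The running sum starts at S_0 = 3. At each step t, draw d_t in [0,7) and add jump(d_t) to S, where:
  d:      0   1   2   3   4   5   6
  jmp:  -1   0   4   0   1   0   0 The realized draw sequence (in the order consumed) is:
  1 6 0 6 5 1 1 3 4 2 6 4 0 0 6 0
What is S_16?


t=0: S=3, d=1, jump=0, S_1=3
t=1: S=3, d=6, jump=0, S_2=3
t=2: S=3, d=0, jump=-1, S_3=2
t=3: S=2, d=6, jump=0, S_4=2
t=4: S=2, d=5, jump=0, S_5=2
t=5: S=2, d=1, jump=0, S_6=2
t=6: S=2, d=1, jump=0, S_7=2
t=7: S=2, d=3, jump=0, S_8=2
t=8: S=2, d=4, jump=1, S_9=3
t=9: S=3, d=2, jump=4, S_10=7
t=10: S=7, d=6, jump=0, S_11=7
t=11: S=7, d=4, jump=1, S_12=8
t=12: S=8, d=0, jump=-1, S_13=7
t=13: S=7, d=0, jump=-1, S_14=6
t=14: S=6, d=6, jump=0, S_15=6
t=15: S=6, d=0, jump=-1, S_16=5

5


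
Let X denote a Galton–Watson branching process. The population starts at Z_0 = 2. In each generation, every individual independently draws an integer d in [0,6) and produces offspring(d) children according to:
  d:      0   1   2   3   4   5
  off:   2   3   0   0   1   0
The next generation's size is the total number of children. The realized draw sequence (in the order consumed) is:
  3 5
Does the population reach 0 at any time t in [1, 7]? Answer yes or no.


yes

gen 0: Z_0=2, draws=[3, 5], offspring=[0, 0], Z_1=0
gen 1: Z_1=0, draws=[], offspring=[], Z_2=0
gen 2: Z_2=0, draws=[], offspring=[], Z_3=0
gen 3: Z_3=0, draws=[], offspring=[], Z_4=0
gen 4: Z_4=0, draws=[], offspring=[], Z_5=0
gen 5: Z_5=0, draws=[], offspring=[], Z_6=0
gen 6: Z_6=0, draws=[], offspring=[], Z_7=0


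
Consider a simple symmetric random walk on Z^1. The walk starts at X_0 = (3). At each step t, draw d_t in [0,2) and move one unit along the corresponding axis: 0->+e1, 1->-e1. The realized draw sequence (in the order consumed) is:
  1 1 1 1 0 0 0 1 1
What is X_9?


t=0: X=(3), d=1 → -e1, X_1=(2)
t=1: X=(2), d=1 → -e1, X_2=(1)
t=2: X=(1), d=1 → -e1, X_3=(0)
t=3: X=(0), d=1 → -e1, X_4=(-1)
t=4: X=(-1), d=0 → +e1, X_5=(0)
t=5: X=(0), d=0 → +e1, X_6=(1)
t=6: X=(1), d=0 → +e1, X_7=(2)
t=7: X=(2), d=1 → -e1, X_8=(1)
t=8: X=(1), d=1 → -e1, X_9=(0)

(0)


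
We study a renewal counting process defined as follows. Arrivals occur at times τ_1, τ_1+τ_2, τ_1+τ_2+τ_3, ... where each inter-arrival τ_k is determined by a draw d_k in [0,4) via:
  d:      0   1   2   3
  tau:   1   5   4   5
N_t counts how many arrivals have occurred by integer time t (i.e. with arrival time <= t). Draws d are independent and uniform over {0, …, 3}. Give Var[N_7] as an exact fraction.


Inter-arrival values over d=0..3: [1, 5, 4, 5]
Each d has probability 1/4, so the pmf of τ is: f(1) = 1/4, f(4) = 1/4, f(5) = 1/2
Let p_n(j) = P(N_n = j), with p_0 = [1]. Condition on τ_1: p_n(0) = P(τ > n), and for j >= 1, p_n(j) = Σ_{k<=n} f(k)·p_{n−k}(j−1)
p_1 = [3/4, 1/4]  (j = 0..1)
p_2 = [3/4, 3/16, 1/16]  (j = 0..2)
p_3 = [3/4, 3/16, 3/64, 1/64]  (j = 0..3)
p_4 = [1/2, 7/16, 3/64, 3/256, 1/256]  (j = 0..4)
p_5 = [0, 13/16, 11/64, 3/256, 3/1024, 1/1024]  (j = 0..5)
p_6 = [0, 9/16, 3/8, 15/256, 3/1024, 3/4096, 1/4096]  (j = 0..6)
p_7 = [0, 9/16, 9/32, 35/256, 19/1024, 3/4096, 3/16384, 1/16384]  (j = 0..7)
E[N_7] = Σ j·p_7(j) = 26453/16384;  E[N_7²] = Σ j²·p_7(j) = 53129/16384
Var[N_7] = 53129/16384 − (26453/16384)² = 170704327/268435456

170704327/268435456


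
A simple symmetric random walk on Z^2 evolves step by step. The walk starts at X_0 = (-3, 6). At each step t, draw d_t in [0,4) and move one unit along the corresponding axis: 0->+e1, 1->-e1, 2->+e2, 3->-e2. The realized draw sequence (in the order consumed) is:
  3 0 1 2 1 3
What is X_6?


(-4, 5)

t=0: X=(-3, 6), d=3 → -e2, X_1=(-3, 5)
t=1: X=(-3, 5), d=0 → +e1, X_2=(-2, 5)
t=2: X=(-2, 5), d=1 → -e1, X_3=(-3, 5)
t=3: X=(-3, 5), d=2 → +e2, X_4=(-3, 6)
t=4: X=(-3, 6), d=1 → -e1, X_5=(-4, 6)
t=5: X=(-4, 6), d=3 → -e2, X_6=(-4, 5)


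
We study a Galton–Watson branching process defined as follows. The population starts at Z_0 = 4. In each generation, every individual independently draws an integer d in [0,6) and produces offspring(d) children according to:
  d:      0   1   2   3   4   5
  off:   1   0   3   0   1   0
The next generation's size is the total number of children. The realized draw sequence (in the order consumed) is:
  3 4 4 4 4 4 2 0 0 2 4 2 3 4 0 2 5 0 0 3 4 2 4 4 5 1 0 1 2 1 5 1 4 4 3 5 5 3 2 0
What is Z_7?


4

gen 0: Z_0=4, draws=[3, 4, 4, 4], offspring=[0, 1, 1, 1], Z_1=3
gen 1: Z_1=3, draws=[4, 4, 2], offspring=[1, 1, 3], Z_2=5
gen 2: Z_2=5, draws=[0, 0, 2, 4, 2], offspring=[1, 1, 3, 1, 3], Z_3=9
gen 3: Z_3=9, draws=[3, 4, 0, 2, 5, 0, 0, 3, 4], offspring=[0, 1, 1, 3, 0, 1, 1, 0, 1], Z_4=8
gen 4: Z_4=8, draws=[2, 4, 4, 5, 1, 0, 1, 2], offspring=[3, 1, 1, 0, 0, 1, 0, 3], Z_5=9
gen 5: Z_5=9, draws=[1, 5, 1, 4, 4, 3, 5, 5, 3], offspring=[0, 0, 0, 1, 1, 0, 0, 0, 0], Z_6=2
gen 6: Z_6=2, draws=[2, 0], offspring=[3, 1], Z_7=4


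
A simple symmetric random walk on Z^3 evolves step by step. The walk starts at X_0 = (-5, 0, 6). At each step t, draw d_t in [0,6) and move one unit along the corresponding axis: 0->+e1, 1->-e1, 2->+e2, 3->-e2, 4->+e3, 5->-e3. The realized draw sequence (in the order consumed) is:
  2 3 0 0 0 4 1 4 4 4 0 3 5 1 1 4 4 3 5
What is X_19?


t=0: X=(-5, 0, 6), d=2 → +e2, X_1=(-5, 1, 6)
t=1: X=(-5, 1, 6), d=3 → -e2, X_2=(-5, 0, 6)
t=2: X=(-5, 0, 6), d=0 → +e1, X_3=(-4, 0, 6)
t=3: X=(-4, 0, 6), d=0 → +e1, X_4=(-3, 0, 6)
t=4: X=(-3, 0, 6), d=0 → +e1, X_5=(-2, 0, 6)
t=5: X=(-2, 0, 6), d=4 → +e3, X_6=(-2, 0, 7)
t=6: X=(-2, 0, 7), d=1 → -e1, X_7=(-3, 0, 7)
t=7: X=(-3, 0, 7), d=4 → +e3, X_8=(-3, 0, 8)
t=8: X=(-3, 0, 8), d=4 → +e3, X_9=(-3, 0, 9)
t=9: X=(-3, 0, 9), d=4 → +e3, X_10=(-3, 0, 10)
t=10: X=(-3, 0, 10), d=0 → +e1, X_11=(-2, 0, 10)
t=11: X=(-2, 0, 10), d=3 → -e2, X_12=(-2, -1, 10)
t=12: X=(-2, -1, 10), d=5 → -e3, X_13=(-2, -1, 9)
t=13: X=(-2, -1, 9), d=1 → -e1, X_14=(-3, -1, 9)
t=14: X=(-3, -1, 9), d=1 → -e1, X_15=(-4, -1, 9)
t=15: X=(-4, -1, 9), d=4 → +e3, X_16=(-4, -1, 10)
t=16: X=(-4, -1, 10), d=4 → +e3, X_17=(-4, -1, 11)
t=17: X=(-4, -1, 11), d=3 → -e2, X_18=(-4, -2, 11)
t=18: X=(-4, -2, 11), d=5 → -e3, X_19=(-4, -2, 10)

(-4, -2, 10)


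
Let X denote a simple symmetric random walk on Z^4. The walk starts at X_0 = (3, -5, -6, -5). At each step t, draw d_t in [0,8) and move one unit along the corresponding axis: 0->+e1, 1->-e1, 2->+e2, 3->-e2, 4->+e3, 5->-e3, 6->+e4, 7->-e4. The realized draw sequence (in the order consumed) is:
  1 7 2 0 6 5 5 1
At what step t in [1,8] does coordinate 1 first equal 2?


t=0: X=(3, -5, -6, -5), d=1 → -e1, X_1=(2, -5, -6, -5)
t=1: X=(2, -5, -6, -5), d=7 → -e4, X_2=(2, -5, -6, -6)
t=2: X=(2, -5, -6, -6), d=2 → +e2, X_3=(2, -4, -6, -6)
t=3: X=(2, -4, -6, -6), d=0 → +e1, X_4=(3, -4, -6, -6)
t=4: X=(3, -4, -6, -6), d=6 → +e4, X_5=(3, -4, -6, -5)
t=5: X=(3, -4, -6, -5), d=5 → -e3, X_6=(3, -4, -7, -5)
t=6: X=(3, -4, -7, -5), d=5 → -e3, X_7=(3, -4, -8, -5)
t=7: X=(3, -4, -8, -5), d=1 → -e1, X_8=(2, -4, -8, -5)

1


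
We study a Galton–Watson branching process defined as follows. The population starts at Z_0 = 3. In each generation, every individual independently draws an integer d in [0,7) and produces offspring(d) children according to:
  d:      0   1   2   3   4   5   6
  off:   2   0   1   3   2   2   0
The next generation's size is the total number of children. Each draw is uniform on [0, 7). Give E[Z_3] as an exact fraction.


3000/343

Outcome values over d=0..6: [2, 0, 1, 3, 2, 2, 0]
Σy = 10, Σy² = 22, M = 7
μ = 10/7 = 10/7,  σ² = 22/7 − (10/7)² = 54/49
E[Z_0] = 3
E[Z_1] = 10/7·E[Z_0] = 30/7
E[Z_2] = 10/7·E[Z_1] = 300/49
E[Z_3] = 10/7·E[Z_2] = 3000/343


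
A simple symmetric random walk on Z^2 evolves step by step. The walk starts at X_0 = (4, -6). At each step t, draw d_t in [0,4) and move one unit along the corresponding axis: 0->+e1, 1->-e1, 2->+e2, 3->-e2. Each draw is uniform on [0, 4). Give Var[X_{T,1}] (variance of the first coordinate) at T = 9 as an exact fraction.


Outcome values over d=0..3: [1, -1, 0, 0]
Σy = 0, Σy² = 2, M = 4
μ = 0/4 = 0,  σ² = 2/4 − (0)² = 1/2
Independent increments: Var[X_9] = 9·σ² = 9·(1/2) = 9/2

9/2


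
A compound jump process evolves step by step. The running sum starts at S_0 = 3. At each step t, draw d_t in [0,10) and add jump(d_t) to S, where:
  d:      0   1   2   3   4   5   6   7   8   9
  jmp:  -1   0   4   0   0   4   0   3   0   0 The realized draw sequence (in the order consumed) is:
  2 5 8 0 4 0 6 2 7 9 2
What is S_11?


t=0: S=3, d=2, jump=4, S_1=7
t=1: S=7, d=5, jump=4, S_2=11
t=2: S=11, d=8, jump=0, S_3=11
t=3: S=11, d=0, jump=-1, S_4=10
t=4: S=10, d=4, jump=0, S_5=10
t=5: S=10, d=0, jump=-1, S_6=9
t=6: S=9, d=6, jump=0, S_7=9
t=7: S=9, d=2, jump=4, S_8=13
t=8: S=13, d=7, jump=3, S_9=16
t=9: S=16, d=9, jump=0, S_10=16
t=10: S=16, d=2, jump=4, S_11=20

20


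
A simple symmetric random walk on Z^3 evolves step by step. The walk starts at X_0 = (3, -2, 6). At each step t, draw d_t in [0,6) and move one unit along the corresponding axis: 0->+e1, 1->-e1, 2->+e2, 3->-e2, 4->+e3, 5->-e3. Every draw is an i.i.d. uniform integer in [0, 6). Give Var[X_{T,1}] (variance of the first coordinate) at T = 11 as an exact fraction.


11/3

Outcome values over d=0..5: [1, -1, 0, 0, 0, 0]
Σy = 0, Σy² = 2, M = 6
μ = 0/6 = 0,  σ² = 2/6 − (0)² = 1/3
Independent increments: Var[X_11] = 11·σ² = 11·(1/3) = 11/3


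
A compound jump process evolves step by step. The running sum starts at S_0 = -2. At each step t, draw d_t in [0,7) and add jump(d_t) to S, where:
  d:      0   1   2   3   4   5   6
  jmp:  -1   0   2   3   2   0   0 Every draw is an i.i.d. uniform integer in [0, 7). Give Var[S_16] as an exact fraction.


Outcome values over d=0..6: [-1, 0, 2, 3, 2, 0, 0]
Σy = 6, Σy² = 18, M = 7
μ = 6/7 = 6/7,  σ² = 18/7 − (6/7)² = 90/49
Independent increments: Var[S_16] = 16·σ² = 16·(90/49) = 1440/49

1440/49


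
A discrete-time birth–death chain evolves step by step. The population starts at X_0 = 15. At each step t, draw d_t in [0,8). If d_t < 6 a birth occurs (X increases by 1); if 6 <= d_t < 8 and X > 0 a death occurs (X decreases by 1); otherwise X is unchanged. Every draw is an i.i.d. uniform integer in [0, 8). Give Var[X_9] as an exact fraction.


27/4

X can drop by at most 1 per step and X_0 = 15 > T = 9, so X_t >= 15 − t >= 6 > 0 for every t <= 9: the floor at 0 (the 'and X > 0' condition) never binds. Hence X_9 = X_0 + Σ_{t<9} Y_t with i.i.d. increments Y_t = y(d_t) ∈ {+1, −1, 0}.
Outcome values over d=0..7: [1, 1, 1, 1, 1, 1, -1, -1]
Σy = 4, Σy² = 8, M = 8
μ = 4/8 = 1/2,  σ² = 8/8 − (1/2)² = 3/4
Independent increments: Var[X_9] = 9·σ² = 9·(3/4) = 27/4


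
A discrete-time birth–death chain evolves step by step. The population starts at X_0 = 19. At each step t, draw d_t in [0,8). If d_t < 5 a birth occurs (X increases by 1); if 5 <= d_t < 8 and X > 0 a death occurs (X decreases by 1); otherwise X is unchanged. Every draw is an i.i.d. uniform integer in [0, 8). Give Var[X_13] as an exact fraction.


X can drop by at most 1 per step and X_0 = 19 > T = 13, so X_t >= 19 − t >= 6 > 0 for every t <= 13: the floor at 0 (the 'and X > 0' condition) never binds. Hence X_13 = X_0 + Σ_{t<13} Y_t with i.i.d. increments Y_t = y(d_t) ∈ {+1, −1, 0}.
Outcome values over d=0..7: [1, 1, 1, 1, 1, -1, -1, -1]
Σy = 2, Σy² = 8, M = 8
μ = 2/8 = 1/4,  σ² = 8/8 − (1/4)² = 15/16
Independent increments: Var[X_13] = 13·σ² = 13·(15/16) = 195/16

195/16


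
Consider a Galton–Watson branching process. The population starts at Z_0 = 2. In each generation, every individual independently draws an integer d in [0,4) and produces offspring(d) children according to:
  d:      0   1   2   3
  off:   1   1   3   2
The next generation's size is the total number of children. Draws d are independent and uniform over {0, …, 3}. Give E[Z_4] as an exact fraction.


Outcome values over d=0..3: [1, 1, 3, 2]
Σy = 7, Σy² = 15, M = 4
μ = 7/4 = 7/4,  σ² = 15/4 − (7/4)² = 11/16
E[Z_0] = 2
E[Z_1] = 7/4·E[Z_0] = 7/2
E[Z_2] = 7/4·E[Z_1] = 49/8
E[Z_3] = 7/4·E[Z_2] = 343/32
E[Z_4] = 7/4·E[Z_3] = 2401/128

2401/128


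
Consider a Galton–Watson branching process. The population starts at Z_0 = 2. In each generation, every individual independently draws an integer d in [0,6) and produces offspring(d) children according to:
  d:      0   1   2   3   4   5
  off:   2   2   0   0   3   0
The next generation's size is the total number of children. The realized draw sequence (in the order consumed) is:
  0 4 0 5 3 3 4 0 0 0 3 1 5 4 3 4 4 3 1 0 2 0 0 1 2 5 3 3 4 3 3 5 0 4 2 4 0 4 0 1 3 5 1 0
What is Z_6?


gen 0: Z_0=2, draws=[0, 4], offspring=[2, 3], Z_1=5
gen 1: Z_1=5, draws=[0, 5, 3, 3, 4], offspring=[2, 0, 0, 0, 3], Z_2=5
gen 2: Z_2=5, draws=[0, 0, 0, 3, 1], offspring=[2, 2, 2, 0, 2], Z_3=8
gen 3: Z_3=8, draws=[5, 4, 3, 4, 4, 3, 1, 0], offspring=[0, 3, 0, 3, 3, 0, 2, 2], Z_4=13
gen 4: Z_4=13, draws=[2, 0, 0, 1, 2, 5, 3, 3, 4, 3, 3, 5, 0], offspring=[0, 2, 2, 2, 0, 0, 0, 0, 3, 0, 0, 0, 2], Z_5=11
gen 5: Z_5=11, draws=[4, 2, 4, 0, 4, 0, 1, 3, 5, 1, 0], offspring=[3, 0, 3, 2, 3, 2, 2, 0, 0, 2, 2], Z_6=19

19


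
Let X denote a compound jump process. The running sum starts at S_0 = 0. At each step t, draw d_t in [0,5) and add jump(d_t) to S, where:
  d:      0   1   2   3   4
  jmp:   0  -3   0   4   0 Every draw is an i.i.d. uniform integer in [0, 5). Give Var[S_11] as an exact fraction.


1364/25

Outcome values over d=0..4: [0, -3, 0, 4, 0]
Σy = 1, Σy² = 25, M = 5
μ = 1/5 = 1/5,  σ² = 25/5 − (1/5)² = 124/25
Independent increments: Var[S_11] = 11·σ² = 11·(124/25) = 1364/25


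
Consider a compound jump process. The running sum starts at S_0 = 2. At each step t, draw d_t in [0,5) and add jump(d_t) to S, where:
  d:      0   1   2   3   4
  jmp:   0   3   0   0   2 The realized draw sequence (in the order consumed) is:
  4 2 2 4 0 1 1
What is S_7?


t=0: S=2, d=4, jump=2, S_1=4
t=1: S=4, d=2, jump=0, S_2=4
t=2: S=4, d=2, jump=0, S_3=4
t=3: S=4, d=4, jump=2, S_4=6
t=4: S=6, d=0, jump=0, S_5=6
t=5: S=6, d=1, jump=3, S_6=9
t=6: S=9, d=1, jump=3, S_7=12

12


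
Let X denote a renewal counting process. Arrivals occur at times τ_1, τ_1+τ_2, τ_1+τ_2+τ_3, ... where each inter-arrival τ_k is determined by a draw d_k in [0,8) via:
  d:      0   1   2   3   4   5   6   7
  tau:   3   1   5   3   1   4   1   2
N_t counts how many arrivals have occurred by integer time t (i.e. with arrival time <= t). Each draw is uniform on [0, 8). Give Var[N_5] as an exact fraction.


853466407/1073741824

Inter-arrival values over d=0..7: [3, 1, 5, 3, 1, 4, 1, 2]
Each d has probability 1/8, so the pmf of τ is: f(1) = 3/8, f(2) = 1/8, f(3) = 1/4, f(4) = 1/8, f(5) = 1/8
Let p_n(j) = P(N_n = j), with p_0 = [1]. Condition on τ_1: p_n(0) = P(τ > n), and for j >= 1, p_n(j) = Σ_{k<=n} f(k)·p_{n−k}(j−1)
p_1 = [5/8, 3/8]  (j = 0..1)
p_2 = [1/2, 23/64, 9/64]  (j = 0..2)
p_3 = [1/4, 33/64, 93/512, 27/512]  (j = 0..3)
p_4 = [1/8, 7/16, 85/256, 351/4096, 81/4096]  (j = 0..4)
p_5 = [0, 13/32, 187/512, 747/4096, 1269/32768, 243/32768]  (j = 0..5)
E[N_5] = Σ j·p_5(j) = 61467/32768;  E[N_5²] = Σ j²·p_5(j) = 141347/32768
Var[N_5] = 141347/32768 − (61467/32768)² = 853466407/1073741824


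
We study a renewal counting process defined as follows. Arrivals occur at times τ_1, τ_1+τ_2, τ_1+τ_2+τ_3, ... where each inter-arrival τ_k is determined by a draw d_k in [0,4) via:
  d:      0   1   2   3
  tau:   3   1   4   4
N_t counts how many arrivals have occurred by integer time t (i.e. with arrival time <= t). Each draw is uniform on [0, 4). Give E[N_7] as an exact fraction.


Inter-arrival values over d=0..3: [3, 1, 4, 4]
Each d has probability 1/4, so the pmf of τ is: f(1) = 1/4, f(3) = 1/4, f(4) = 1/2
Renewal equation for m(n) = E[N_n]: condition on τ_1 = k (if k <= n, one arrival plus a fresh copy on the remaining n−k steps): m(n) = F(n) + Σ_{k<=n} f(k)·m(n−k), where F(n) = P(τ <= n) and m(0) = 0
m(1) = F(1) = 1/4
m(2) = F(2) + f(1)·m(1) = 1/4 + 1/4·1/4 = 5/16
m(3) = F(3) + f(1)·m(2) = 1/2 + 1/4·5/16 = 37/64
m(4) = F(4) + f(1)·m(3) + f(3)·m(1) = 1 + 1/4·37/64 + 1/4·1/4 = 309/256
m(5) = F(5) + f(1)·m(4) + f(3)·m(2) + f(4)·m(1) = 1 + 1/4·309/256 + 1/4·5/16 + 1/2·1/4 = 1541/1024
m(6) = F(6) + f(1)·m(5) + f(3)·m(3) + f(4)·m(2) = 1 + 1/4·1541/1024 + 1/4·37/64 + 1/2·5/16 = 6869/4096
m(7) = F(7) + f(1)·m(6) + f(3)·m(4) + f(4)·m(3) = 1 + 1/4·6869/4096 + 1/4·309/256 + 1/2·37/64 = 32933/16384
E[N_7] = m(7) = 32933/16384

32933/16384


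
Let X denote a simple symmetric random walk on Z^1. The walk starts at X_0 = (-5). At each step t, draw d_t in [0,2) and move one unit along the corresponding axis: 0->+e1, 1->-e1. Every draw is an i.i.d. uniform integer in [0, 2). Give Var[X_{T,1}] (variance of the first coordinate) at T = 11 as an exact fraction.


11

Outcome values over d=0..1: [1, -1]
Σy = 0, Σy² = 2, M = 2
μ = 0/2 = 0,  σ² = 2/2 − (0)² = 1
Independent increments: Var[X_11] = 11·σ² = 11·(1) = 11


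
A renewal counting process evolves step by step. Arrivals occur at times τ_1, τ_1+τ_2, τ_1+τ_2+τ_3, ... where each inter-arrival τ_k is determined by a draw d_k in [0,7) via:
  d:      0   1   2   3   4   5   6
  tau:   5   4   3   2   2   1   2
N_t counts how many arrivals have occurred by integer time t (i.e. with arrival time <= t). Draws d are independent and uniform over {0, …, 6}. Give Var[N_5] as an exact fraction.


136133920/282475249

Inter-arrival values over d=0..6: [5, 4, 3, 2, 2, 1, 2]
Each d has probability 1/7, so the pmf of τ is: f(1) = 1/7, f(2) = 3/7, f(3) = 1/7, f(4) = 1/7, f(5) = 1/7
Let p_n(j) = P(N_n = j), with p_0 = [1]. Condition on τ_1: p_n(0) = P(τ > n), and for j >= 1, p_n(j) = Σ_{k<=n} f(k)·p_{n−k}(j−1)
p_1 = [6/7, 1/7]  (j = 0..1)
p_2 = [3/7, 27/49, 1/49]  (j = 0..2)
p_3 = [2/7, 4/7, 48/343, 1/343]  (j = 0..3)
p_4 = [1/7, 24/49, 116/343, 69/2401, 1/2401]  (j = 0..4)
p_5 = [0, 23/49, 142/343, 267/2401, 90/16807, 1/16807]  (j = 0..5)
E[N_5] = Σ j·p_5(j) = 27777/16807;  E[N_5²] = Σ j²·p_5(j) = 54007/16807
Var[N_5] = 54007/16807 − (27777/16807)² = 136133920/282475249


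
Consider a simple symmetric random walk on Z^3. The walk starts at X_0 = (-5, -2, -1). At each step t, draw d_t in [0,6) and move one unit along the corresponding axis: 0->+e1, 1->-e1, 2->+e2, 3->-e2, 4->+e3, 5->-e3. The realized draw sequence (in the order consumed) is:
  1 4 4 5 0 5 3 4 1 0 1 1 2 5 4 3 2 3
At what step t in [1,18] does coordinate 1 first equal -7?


t=0: X=(-5, -2, -1), d=1 → -e1, X_1=(-6, -2, -1)
t=1: X=(-6, -2, -1), d=4 → +e3, X_2=(-6, -2, 0)
t=2: X=(-6, -2, 0), d=4 → +e3, X_3=(-6, -2, 1)
t=3: X=(-6, -2, 1), d=5 → -e3, X_4=(-6, -2, 0)
t=4: X=(-6, -2, 0), d=0 → +e1, X_5=(-5, -2, 0)
t=5: X=(-5, -2, 0), d=5 → -e3, X_6=(-5, -2, -1)
t=6: X=(-5, -2, -1), d=3 → -e2, X_7=(-5, -3, -1)
t=7: X=(-5, -3, -1), d=4 → +e3, X_8=(-5, -3, 0)
t=8: X=(-5, -3, 0), d=1 → -e1, X_9=(-6, -3, 0)
t=9: X=(-6, -3, 0), d=0 → +e1, X_10=(-5, -3, 0)
t=10: X=(-5, -3, 0), d=1 → -e1, X_11=(-6, -3, 0)
t=11: X=(-6, -3, 0), d=1 → -e1, X_12=(-7, -3, 0)
t=12: X=(-7, -3, 0), d=2 → +e2, X_13=(-7, -2, 0)
t=13: X=(-7, -2, 0), d=5 → -e3, X_14=(-7, -2, -1)
t=14: X=(-7, -2, -1), d=4 → +e3, X_15=(-7, -2, 0)
t=15: X=(-7, -2, 0), d=3 → -e2, X_16=(-7, -3, 0)
t=16: X=(-7, -3, 0), d=2 → +e2, X_17=(-7, -2, 0)
t=17: X=(-7, -2, 0), d=3 → -e2, X_18=(-7, -3, 0)

12


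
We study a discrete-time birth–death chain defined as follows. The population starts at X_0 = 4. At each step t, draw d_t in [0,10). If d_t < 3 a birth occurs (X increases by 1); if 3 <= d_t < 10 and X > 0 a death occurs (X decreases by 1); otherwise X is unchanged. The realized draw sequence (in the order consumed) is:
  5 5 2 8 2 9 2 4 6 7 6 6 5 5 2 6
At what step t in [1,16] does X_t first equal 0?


t=0: X=4, d=5 → death, X_1=3
t=1: X=3, d=5 → death, X_2=2
t=2: X=2, d=2 → birth, X_3=3
t=3: X=3, d=8 → death, X_4=2
t=4: X=2, d=2 → birth, X_5=3
t=5: X=3, d=9 → death, X_6=2
t=6: X=2, d=2 → birth, X_7=3
t=7: X=3, d=4 → death, X_8=2
t=8: X=2, d=6 → death, X_9=1
t=9: X=1, d=7 → death, X_10=0
t=10: X=0, d=6 → hold, X_11=0
t=11: X=0, d=6 → hold, X_12=0
t=12: X=0, d=5 → hold, X_13=0
t=13: X=0, d=5 → hold, X_14=0
t=14: X=0, d=2 → birth, X_15=1
t=15: X=1, d=6 → death, X_16=0

10


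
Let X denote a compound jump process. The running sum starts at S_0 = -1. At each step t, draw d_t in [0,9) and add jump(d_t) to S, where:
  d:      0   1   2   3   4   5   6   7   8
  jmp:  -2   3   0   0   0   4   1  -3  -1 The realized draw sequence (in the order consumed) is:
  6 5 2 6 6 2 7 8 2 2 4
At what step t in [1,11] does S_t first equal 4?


2

t=0: S=-1, d=6, jump=1, S_1=0
t=1: S=0, d=5, jump=4, S_2=4
t=2: S=4, d=2, jump=0, S_3=4
t=3: S=4, d=6, jump=1, S_4=5
t=4: S=5, d=6, jump=1, S_5=6
t=5: S=6, d=2, jump=0, S_6=6
t=6: S=6, d=7, jump=-3, S_7=3
t=7: S=3, d=8, jump=-1, S_8=2
t=8: S=2, d=2, jump=0, S_9=2
t=9: S=2, d=2, jump=0, S_10=2
t=10: S=2, d=4, jump=0, S_11=2


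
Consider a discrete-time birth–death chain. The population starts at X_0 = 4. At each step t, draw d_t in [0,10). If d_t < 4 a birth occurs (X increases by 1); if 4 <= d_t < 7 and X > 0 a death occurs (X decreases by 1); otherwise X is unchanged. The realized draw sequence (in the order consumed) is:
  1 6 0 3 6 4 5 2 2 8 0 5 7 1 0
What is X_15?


t=0: X=4, d=1 → birth, X_1=5
t=1: X=5, d=6 → death, X_2=4
t=2: X=4, d=0 → birth, X_3=5
t=3: X=5, d=3 → birth, X_4=6
t=4: X=6, d=6 → death, X_5=5
t=5: X=5, d=4 → death, X_6=4
t=6: X=4, d=5 → death, X_7=3
t=7: X=3, d=2 → birth, X_8=4
t=8: X=4, d=2 → birth, X_9=5
t=9: X=5, d=8 → hold, X_10=5
t=10: X=5, d=0 → birth, X_11=6
t=11: X=6, d=5 → death, X_12=5
t=12: X=5, d=7 → hold, X_13=5
t=13: X=5, d=1 → birth, X_14=6
t=14: X=6, d=0 → birth, X_15=7

7


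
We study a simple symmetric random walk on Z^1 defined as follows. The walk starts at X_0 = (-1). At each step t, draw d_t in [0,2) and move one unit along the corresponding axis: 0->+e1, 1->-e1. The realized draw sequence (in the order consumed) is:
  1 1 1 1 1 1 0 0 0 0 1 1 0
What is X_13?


(-4)

t=0: X=(-1), d=1 → -e1, X_1=(-2)
t=1: X=(-2), d=1 → -e1, X_2=(-3)
t=2: X=(-3), d=1 → -e1, X_3=(-4)
t=3: X=(-4), d=1 → -e1, X_4=(-5)
t=4: X=(-5), d=1 → -e1, X_5=(-6)
t=5: X=(-6), d=1 → -e1, X_6=(-7)
t=6: X=(-7), d=0 → +e1, X_7=(-6)
t=7: X=(-6), d=0 → +e1, X_8=(-5)
t=8: X=(-5), d=0 → +e1, X_9=(-4)
t=9: X=(-4), d=0 → +e1, X_10=(-3)
t=10: X=(-3), d=1 → -e1, X_11=(-4)
t=11: X=(-4), d=1 → -e1, X_12=(-5)
t=12: X=(-5), d=0 → +e1, X_13=(-4)


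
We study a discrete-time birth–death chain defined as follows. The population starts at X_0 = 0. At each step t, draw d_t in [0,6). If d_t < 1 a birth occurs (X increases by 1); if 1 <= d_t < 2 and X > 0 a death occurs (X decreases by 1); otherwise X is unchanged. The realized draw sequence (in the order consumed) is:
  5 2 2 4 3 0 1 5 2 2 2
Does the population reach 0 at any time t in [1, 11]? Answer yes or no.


yes

t=0: X=0, d=5 → hold, X_1=0
t=1: X=0, d=2 → hold, X_2=0
t=2: X=0, d=2 → hold, X_3=0
t=3: X=0, d=4 → hold, X_4=0
t=4: X=0, d=3 → hold, X_5=0
t=5: X=0, d=0 → birth, X_6=1
t=6: X=1, d=1 → death, X_7=0
t=7: X=0, d=5 → hold, X_8=0
t=8: X=0, d=2 → hold, X_9=0
t=9: X=0, d=2 → hold, X_10=0
t=10: X=0, d=2 → hold, X_11=0


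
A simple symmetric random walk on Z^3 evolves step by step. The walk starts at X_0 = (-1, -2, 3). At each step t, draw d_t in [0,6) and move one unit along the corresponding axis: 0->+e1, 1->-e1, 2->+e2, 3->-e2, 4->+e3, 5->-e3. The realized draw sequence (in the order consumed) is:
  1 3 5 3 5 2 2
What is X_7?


(-2, -2, 1)

t=0: X=(-1, -2, 3), d=1 → -e1, X_1=(-2, -2, 3)
t=1: X=(-2, -2, 3), d=3 → -e2, X_2=(-2, -3, 3)
t=2: X=(-2, -3, 3), d=5 → -e3, X_3=(-2, -3, 2)
t=3: X=(-2, -3, 2), d=3 → -e2, X_4=(-2, -4, 2)
t=4: X=(-2, -4, 2), d=5 → -e3, X_5=(-2, -4, 1)
t=5: X=(-2, -4, 1), d=2 → +e2, X_6=(-2, -3, 1)
t=6: X=(-2, -3, 1), d=2 → +e2, X_7=(-2, -2, 1)


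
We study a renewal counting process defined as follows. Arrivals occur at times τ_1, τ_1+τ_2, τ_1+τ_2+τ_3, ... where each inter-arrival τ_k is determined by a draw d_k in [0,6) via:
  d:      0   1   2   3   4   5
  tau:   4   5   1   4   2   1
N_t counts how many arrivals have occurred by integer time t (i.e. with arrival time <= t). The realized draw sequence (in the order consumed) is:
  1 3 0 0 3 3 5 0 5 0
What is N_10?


2

draw d_1=1: τ_1=5, arrival time A_1=5
draw d_2=3: τ_2=4, arrival time A_2=9
draw d_3=0: τ_3=4, arrival time A_3=13
draw d_4=0: τ_4=4, arrival time A_4=17
draw d_5=3: τ_5=4, arrival time A_5=21
draw d_6=3: τ_6=4, arrival time A_6=25
draw d_7=5: τ_7=1, arrival time A_7=26
draw d_8=0: τ_8=4, arrival time A_8=30
draw d_9=5: τ_9=1, arrival time A_9=31
draw d_10=0: τ_10=4, arrival time A_10=35
N_t over t=0..10: 0:0 1:0 2:0 3:0 4:0 5:1 6:1 7:1 8:1 9:2 10:2


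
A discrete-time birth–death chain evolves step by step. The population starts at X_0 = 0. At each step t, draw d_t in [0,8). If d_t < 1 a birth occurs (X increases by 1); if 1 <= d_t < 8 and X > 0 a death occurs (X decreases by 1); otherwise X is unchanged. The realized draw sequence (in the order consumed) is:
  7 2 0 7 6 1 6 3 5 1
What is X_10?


t=0: X=0, d=7 → hold, X_1=0
t=1: X=0, d=2 → hold, X_2=0
t=2: X=0, d=0 → birth, X_3=1
t=3: X=1, d=7 → death, X_4=0
t=4: X=0, d=6 → hold, X_5=0
t=5: X=0, d=1 → hold, X_6=0
t=6: X=0, d=6 → hold, X_7=0
t=7: X=0, d=3 → hold, X_8=0
t=8: X=0, d=5 → hold, X_9=0
t=9: X=0, d=1 → hold, X_10=0

0


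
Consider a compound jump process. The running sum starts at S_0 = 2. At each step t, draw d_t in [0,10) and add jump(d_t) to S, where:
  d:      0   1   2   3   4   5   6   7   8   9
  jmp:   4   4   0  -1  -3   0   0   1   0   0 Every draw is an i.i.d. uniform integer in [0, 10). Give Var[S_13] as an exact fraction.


Outcome values over d=0..9: [4, 4, 0, -1, -3, 0, 0, 1, 0, 0]
Σy = 5, Σy² = 43, M = 10
μ = 5/10 = 1/2,  σ² = 43/10 − (1/2)² = 81/20
Independent increments: Var[S_13] = 13·σ² = 13·(81/20) = 1053/20

1053/20


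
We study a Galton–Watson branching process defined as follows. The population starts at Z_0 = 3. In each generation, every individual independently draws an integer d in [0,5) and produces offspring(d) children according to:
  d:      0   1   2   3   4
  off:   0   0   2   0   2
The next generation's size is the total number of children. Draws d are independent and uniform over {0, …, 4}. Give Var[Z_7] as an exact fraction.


18208161792/6103515625

Outcome values over d=0..4: [0, 0, 2, 0, 2]
Σy = 4, Σy² = 8, M = 5
μ = 4/5 = 4/5,  σ² = 8/5 − (4/5)² = 24/25
V_0 = 0, E_0 = 3
V_1 = 24/25·E_0 + (4/5)²·V_0 = 72/25;  E_1 = 12/5
V_2 = 24/25·E_1 + (4/5)²·V_1 = 2592/625;  E_2 = 48/25
V_3 = 24/25·E_2 + (4/5)²·V_2 = 70272/15625;  E_3 = 192/125
V_4 = 24/25·E_3 + (4/5)²·V_3 = 1700352/390625;  E_4 = 768/625
V_5 = 24/25·E_4 + (4/5)²·V_4 = 38725632/9765625;  E_5 = 3072/3125
V_6 = 24/25·E_5 + (4/5)²·V_5 = 850010112/244140625;  E_6 = 12288/15625
V_7 = 24/25·E_6 + (4/5)²·V_6 = 18208161792/6103515625;  E_7 = 49152/78125


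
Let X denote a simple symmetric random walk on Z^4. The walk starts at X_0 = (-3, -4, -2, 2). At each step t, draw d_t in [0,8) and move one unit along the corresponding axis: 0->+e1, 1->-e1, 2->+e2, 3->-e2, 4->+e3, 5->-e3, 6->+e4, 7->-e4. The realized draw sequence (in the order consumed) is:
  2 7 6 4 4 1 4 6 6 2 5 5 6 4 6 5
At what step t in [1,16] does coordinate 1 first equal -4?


6

t=0: X=(-3, -4, -2, 2), d=2 → +e2, X_1=(-3, -3, -2, 2)
t=1: X=(-3, -3, -2, 2), d=7 → -e4, X_2=(-3, -3, -2, 1)
t=2: X=(-3, -3, -2, 1), d=6 → +e4, X_3=(-3, -3, -2, 2)
t=3: X=(-3, -3, -2, 2), d=4 → +e3, X_4=(-3, -3, -1, 2)
t=4: X=(-3, -3, -1, 2), d=4 → +e3, X_5=(-3, -3, 0, 2)
t=5: X=(-3, -3, 0, 2), d=1 → -e1, X_6=(-4, -3, 0, 2)
t=6: X=(-4, -3, 0, 2), d=4 → +e3, X_7=(-4, -3, 1, 2)
t=7: X=(-4, -3, 1, 2), d=6 → +e4, X_8=(-4, -3, 1, 3)
t=8: X=(-4, -3, 1, 3), d=6 → +e4, X_9=(-4, -3, 1, 4)
t=9: X=(-4, -3, 1, 4), d=2 → +e2, X_10=(-4, -2, 1, 4)
t=10: X=(-4, -2, 1, 4), d=5 → -e3, X_11=(-4, -2, 0, 4)
t=11: X=(-4, -2, 0, 4), d=5 → -e3, X_12=(-4, -2, -1, 4)
t=12: X=(-4, -2, -1, 4), d=6 → +e4, X_13=(-4, -2, -1, 5)
t=13: X=(-4, -2, -1, 5), d=4 → +e3, X_14=(-4, -2, 0, 5)
t=14: X=(-4, -2, 0, 5), d=6 → +e4, X_15=(-4, -2, 0, 6)
t=15: X=(-4, -2, 0, 6), d=5 → -e3, X_16=(-4, -2, -1, 6)
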